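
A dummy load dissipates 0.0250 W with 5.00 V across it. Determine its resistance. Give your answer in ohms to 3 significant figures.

1000 Ω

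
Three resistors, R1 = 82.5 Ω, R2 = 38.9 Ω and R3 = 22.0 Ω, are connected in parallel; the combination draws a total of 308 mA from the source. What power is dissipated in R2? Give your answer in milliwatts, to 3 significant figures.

Only the total current is stated, so first find the parallel equivalent to get the voltage across the combination.
1/R_eq = 1/82.5 + 1/38.9 + 1/22.0 ⇒ R_eq = 12.01 Ω
V = I_total × R_eq = 0.3080 × 12.01 = 3.698 V
P_R2 = V² / R2 = (3.698)² / 38.9 = 0.3516 W

352 mW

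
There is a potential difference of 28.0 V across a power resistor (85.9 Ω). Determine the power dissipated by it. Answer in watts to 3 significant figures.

9.13 W

With V across and R both known, P = V²/R gives the dissipation directly.
P = (28.0 V)² / 85.9 Ω = 9.127 W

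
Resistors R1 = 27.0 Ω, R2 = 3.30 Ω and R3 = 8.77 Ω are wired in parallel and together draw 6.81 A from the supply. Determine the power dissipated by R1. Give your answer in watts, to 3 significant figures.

8.33 W

We need the common branch voltage; get it from I_total × R_eq, then P = V²/R for the branch.
1/R_eq = 1/27.0 + 1/3.30 + 1/8.77 ⇒ R_eq = 2.202 Ω
V = I_total × R_eq = 6.810 × 2.202 = 15.00 V
P_R1 = V² / R1 = (15.00)² / 27.0 = 8.330 W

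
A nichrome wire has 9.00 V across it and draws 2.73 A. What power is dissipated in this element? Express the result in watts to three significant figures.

With V and I both given, power follows immediately from P = V I.
P = 9.00 V × 2.730 A = 24.57 W

24.6 W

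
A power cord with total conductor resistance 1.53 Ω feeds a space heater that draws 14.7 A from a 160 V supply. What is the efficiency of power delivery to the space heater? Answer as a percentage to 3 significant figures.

The power cord carries the full 14.7 A.
P_line = I² R_line = (14.70)² × 1.53 = 330.6 W
P_source = V I = 160 × 14.70 = 2352 W; P_load = 2021 W
η = P_load / P_source = 2021 / 2352 = 0.8594

85.9 %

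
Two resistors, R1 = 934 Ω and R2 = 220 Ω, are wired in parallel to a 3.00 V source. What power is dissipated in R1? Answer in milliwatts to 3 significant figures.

9.64 mW

Every branch has 3.00 V across it, so for R1 the power is simply V²/R.
P_R1 = V² / R1 = (3.00)² / 934 Ω = 0.009636 W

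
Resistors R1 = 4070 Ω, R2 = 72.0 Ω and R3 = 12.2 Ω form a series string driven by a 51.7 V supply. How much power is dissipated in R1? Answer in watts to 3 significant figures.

0.630 W

Every series element carries the same I. Get I from the total resistance, then P = I² × R1.
R_total = 4070 + 72.0 + 12.2 = 4154 Ω
I = V / R_total = 51.7 / 4154 = 0.01245 A
P_R1 = I² × R1 = (0.01245)² × 4070 = 0.6304 W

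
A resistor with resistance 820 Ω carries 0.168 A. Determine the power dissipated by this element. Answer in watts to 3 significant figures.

23.1 W

The current through and the resistance of the element are both given; use P = I²R.
P = (0.1680 A)² × 820 Ω = 23.14 W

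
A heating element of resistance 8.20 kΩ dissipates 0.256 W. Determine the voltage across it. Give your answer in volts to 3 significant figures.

Rearranging the power relation for the two known quantities gives V = √(P R).
V = √(0.256 × 8200) = 45.82 V

45.8 V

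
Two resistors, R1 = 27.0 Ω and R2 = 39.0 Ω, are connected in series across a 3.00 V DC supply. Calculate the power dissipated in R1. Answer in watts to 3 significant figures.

In a series string the same current flows through every resistor — find that current, then P = I²R for the one we want.
R_total = 27.0 + 39.0 = 66.00 Ω
I = V / R_total = 3.00 / 66.00 = 0.04545 A
P_R1 = I² × R1 = (0.04545)² × 27.0 = 0.05579 W

0.0558 W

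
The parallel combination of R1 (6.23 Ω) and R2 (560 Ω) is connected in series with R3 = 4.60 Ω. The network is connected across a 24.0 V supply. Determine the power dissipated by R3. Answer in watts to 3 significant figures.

Collapse the R1‖R2 pair into one equivalent R_p; then R_p and R3 form a series string.
R_p = (6.23×560)/(6.23+560) = 6.161 Ω
R_total = R_p + 4.60 = 6.161 + 4.60 = 10.76 Ω
I = V / R_total = 24.0 / 10.76 = 2.230 A
R3 is the series element, so its power is I²R.
P_R3 = (2.230)² × 4.60 = 22.88 W

22.9 W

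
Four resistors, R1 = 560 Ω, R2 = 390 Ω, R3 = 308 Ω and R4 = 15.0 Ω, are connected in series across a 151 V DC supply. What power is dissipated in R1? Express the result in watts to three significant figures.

Series elements share the same current, so find I first, then use P = I²R.
R_total = 560 + 390 + 308 + 15.0 = 1273 Ω
I = V / R_total = 151 / 1273 = 0.1186 A
P_R1 = I² × R1 = (0.1186)² × 560 = 7.879 W

7.88 W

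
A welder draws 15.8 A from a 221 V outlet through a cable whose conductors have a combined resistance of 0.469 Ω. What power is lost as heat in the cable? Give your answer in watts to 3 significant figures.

117 W

Only the current and the line resistance are needed for the I²R loss.
The cable carries the full 15.8 A.
P_line = I² R_line = (15.80)² × 0.469 = 117.1 W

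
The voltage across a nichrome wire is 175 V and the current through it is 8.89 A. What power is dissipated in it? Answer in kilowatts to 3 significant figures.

1.56 kW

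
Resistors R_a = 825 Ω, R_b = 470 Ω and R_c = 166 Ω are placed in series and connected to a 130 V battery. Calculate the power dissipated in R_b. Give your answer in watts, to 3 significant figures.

3.72 W

Since the resistors are in series they all carry the loop current I = V/R_total; the power in any one is I²R.
R_total = 825 + 470 + 166 = 1461 Ω
I = V / R_total = 130 / 1461 = 0.08898 A
P_R_b = I² × R_b = (0.08898)² × 470 = 3.721 W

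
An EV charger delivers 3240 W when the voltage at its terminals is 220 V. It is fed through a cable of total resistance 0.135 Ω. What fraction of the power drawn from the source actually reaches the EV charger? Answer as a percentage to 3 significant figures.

I = P / V = 3240 / 220 = 14.73 A through the cable.
P_line = I² R_line = (14.73)² × 0.135 = 29.28 W
P_source = P_load + P_line = 3240 + 29.28 = 3269 W
η = P_load / P_source = 3240 / 3269 = 0.9910

99.1 %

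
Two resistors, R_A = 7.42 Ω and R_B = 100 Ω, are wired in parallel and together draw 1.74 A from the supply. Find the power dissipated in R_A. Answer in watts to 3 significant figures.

Parallel branches share V, not I — compute V via R_eq, then use V²/R for the target branch.
1/R_eq = 1/7.42 + 1/100 ⇒ R_eq = 6.907 Ω
V = I_total × R_eq = 1.740 × 6.907 = 12.02 V
P_R_A = V² / R_A = (12.02)² / 7.42 = 19.47 W

19.5 W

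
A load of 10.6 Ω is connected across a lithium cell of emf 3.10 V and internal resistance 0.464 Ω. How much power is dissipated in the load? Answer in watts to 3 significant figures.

The internal resistance and the load are in series, so the same I flows through both; get I from ε/(r+R), then I²R for the load.
I = ε / (r + R) = 3.10 / (0.464 + 10.6) = 0.2802 A
P_load = I² R = (0.2802)² × 10.6 = 0.8322 W

0.832 W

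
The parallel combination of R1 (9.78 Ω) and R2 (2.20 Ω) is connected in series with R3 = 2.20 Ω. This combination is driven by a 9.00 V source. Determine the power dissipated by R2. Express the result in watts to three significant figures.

7.44 W

Reduce the parallel combination to a single R_p; the circuit then becomes R_p in series with the remaining resistor.
R_p = (9.78×2.20)/(9.78+2.20) = 1.796 Ω
R_total = R_p + 2.20 = 1.796 + 2.20 = 3.996 Ω
I = V / R_total = 9.00 / 3.996 = 2.252 A
Voltage across the parallel pair: V_p = I × R_p = 2.252 × 1.796 = 4.045 V
R2 sits across V_p; its power is V_p²/R.
P_R2 = (4.045)² / 2.20 = 7.437 W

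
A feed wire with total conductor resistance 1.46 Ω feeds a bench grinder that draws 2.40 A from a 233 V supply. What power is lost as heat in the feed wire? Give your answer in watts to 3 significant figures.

8.41 W

Only the current and the line resistance are needed for the I²R loss.
The feed wire carries the full 2.40 A.
P_line = I² R_line = (2.400)² × 1.46 = 8.410 W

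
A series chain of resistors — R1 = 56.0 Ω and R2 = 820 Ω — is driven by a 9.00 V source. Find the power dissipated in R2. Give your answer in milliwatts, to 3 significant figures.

Series elements share the same current, so find I first, then use P = I²R.
R_total = 56.0 + 820 = 876.0 Ω
I = V / R_total = 9.00 / 876.0 = 0.01027 A
P_R2 = I² × R2 = (0.01027)² × 820 = 0.08655 W

86.6 mW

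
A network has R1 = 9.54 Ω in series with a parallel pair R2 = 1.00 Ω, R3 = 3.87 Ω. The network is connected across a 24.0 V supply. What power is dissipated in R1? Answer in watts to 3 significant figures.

51.4 W

Replace R2 and R3 with their parallel equivalent so the circuit becomes R1 in series with R_p.
R_p = (1.00×3.87)/(1.00+3.87) = 0.7947 Ω
R_total = 9.54 + 0.7947 = 10.33 Ω
I = V / R_total = 24.0 / 10.33 = 2.322 A
R1 is in the main series path, so its power is I²R1.
P_R1 = (2.322)² × 9.54 = 51.45 W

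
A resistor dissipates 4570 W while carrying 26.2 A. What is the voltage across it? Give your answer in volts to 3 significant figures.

The two known quantities fix the third via V = P / I.
V = 4570 / 26.20 = 174.4 V

174 V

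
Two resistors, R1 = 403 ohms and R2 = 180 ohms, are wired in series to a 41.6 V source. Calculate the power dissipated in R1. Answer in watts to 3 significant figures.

The current is common to all series resistors; compute it, then apply P = I²R for the target.
R_total = 403 + 180 = 583.0 Ω
I = V / R_total = 41.6 / 583.0 = 0.07136 A
P_R1 = I² × R1 = (0.07136)² × 403 = 2.052 W

2.05 W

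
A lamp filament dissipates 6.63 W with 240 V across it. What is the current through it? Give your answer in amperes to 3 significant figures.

0.0276 A

Rearranging the power relation for the two known quantities gives I = P / V.
I = 6.63 / 240 = 0.02763 A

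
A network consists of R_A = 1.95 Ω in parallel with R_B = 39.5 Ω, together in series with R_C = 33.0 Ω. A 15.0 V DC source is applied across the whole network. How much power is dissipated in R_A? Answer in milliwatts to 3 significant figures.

328 mW

Collapse the R_A‖R_B pair into one equivalent R_p; then R_p and R_C form a series string.
R_p = (1.95×39.5)/(1.95+39.5) = 1.858 Ω
R_total = R_p + 33.0 = 1.858 + 33.0 = 34.86 Ω
I = V / R_total = 15.0 / 34.86 = 0.4303 A
Voltage across the parallel pair: V_p = I × R_p = 0.4303 × 1.858 = 0.7996 V
R_A has V_p across it, so P = V_p²/R_A.
P_R_A = (0.7996)² / 1.95 = 0.3279 W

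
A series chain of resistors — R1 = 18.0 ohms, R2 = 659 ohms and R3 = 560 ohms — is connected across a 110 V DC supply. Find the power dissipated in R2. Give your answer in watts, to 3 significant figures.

Since the resistors are in series they all carry the loop current I = V/R_total; the power in any one is I²R.
R_total = 18.0 + 659 + 560 = 1237 Ω
I = V / R_total = 110 / 1237 = 0.08892 A
P_R2 = I² × R2 = (0.08892)² × 659 = 5.211 W

5.21 W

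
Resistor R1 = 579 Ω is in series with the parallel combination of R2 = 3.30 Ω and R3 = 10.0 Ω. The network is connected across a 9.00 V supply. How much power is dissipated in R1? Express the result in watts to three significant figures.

Replace R2 and R3 with their parallel equivalent so the circuit becomes R1 in series with R_p.
R_p = (3.30×10.0)/(3.30+10.0) = 2.481 Ω
R_total = 579 + 2.481 = 581.5 Ω
I = V / R_total = 9.00 / 581.5 = 0.01548 A
R1 is in the main series path, so its power is I²R1.
P_R1 = (0.01548)² × 579 = 0.1387 W

0.139 W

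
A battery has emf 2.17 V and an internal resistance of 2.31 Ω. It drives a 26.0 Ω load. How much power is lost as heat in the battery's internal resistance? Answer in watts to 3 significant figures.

Internal loss is I²r, with I set by the total series resistance r+R.
I = ε / (r + R) = 2.17 / (2.31 + 26.0) = 0.07665 A
P_int = I² r = (0.07665)² × 2.31 = 0.01357 W

0.0136 W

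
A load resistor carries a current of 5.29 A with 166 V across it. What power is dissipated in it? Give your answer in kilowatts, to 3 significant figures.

0.878 kW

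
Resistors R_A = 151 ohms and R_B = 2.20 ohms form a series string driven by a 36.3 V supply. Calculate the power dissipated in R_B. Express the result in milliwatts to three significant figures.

124 mW

Since the resistors are in series they all carry the loop current I = V/R_total; the power in any one is I²R.
R_total = 151 + 2.20 = 153.2 Ω
I = V / R_total = 36.3 / 153.2 = 0.2369 A
P_R_B = I² × R_B = (0.2369)² × 2.20 = 0.1235 W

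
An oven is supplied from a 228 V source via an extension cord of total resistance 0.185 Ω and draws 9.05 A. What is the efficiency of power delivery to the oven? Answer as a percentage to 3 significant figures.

99.3 %

The extension cord carries the full 9.05 A.
P_line = I² R_line = (9.050)² × 0.185 = 15.15 W
P_source = V I = 228 × 9.050 = 2063 W; P_load = 2048 W
η = P_load / P_source = 2048 / 2063 = 0.9927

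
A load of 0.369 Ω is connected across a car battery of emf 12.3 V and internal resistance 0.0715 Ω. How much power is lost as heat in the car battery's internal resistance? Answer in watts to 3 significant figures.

55.7 W

The internal resistance carries the same current as the load; P_int = I²r.
I = ε / (r + R) = 12.3 / (0.0715 + 0.369) = 27.92 A
P_int = I² r = (27.92)² × 0.0715 = 55.75 W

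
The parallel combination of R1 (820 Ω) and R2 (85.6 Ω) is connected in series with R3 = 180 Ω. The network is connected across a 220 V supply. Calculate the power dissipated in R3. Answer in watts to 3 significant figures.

131 W

Combine R1 and R2 into their parallel equivalent first, reducing the network to two series resistors.
R_p = (820×85.6)/(820+85.6) = 77.51 Ω
R_total = R_p + 180 = 77.51 + 180 = 257.5 Ω
I = V / R_total = 220 / 257.5 = 0.8543 A
All the supply current flows through R3; use P = I²R3.
P_R3 = (0.8543)² × 180 = 131.4 W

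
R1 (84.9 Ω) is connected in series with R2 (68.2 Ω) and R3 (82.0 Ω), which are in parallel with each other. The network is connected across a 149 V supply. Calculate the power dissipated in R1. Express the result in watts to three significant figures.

126 W

Reduce the parallel pair to R_p first; the network is then a simple series string.
R_p = (68.2×82.0)/(68.2+82.0) = 37.23 Ω
R_total = 84.9 + 37.23 = 122.1 Ω
I = V / R_total = 149 / 122.1 = 1.220 A
All the current flows through R1; use P = I²R.
P_R1 = (1.220)² × 84.9 = 126.4 W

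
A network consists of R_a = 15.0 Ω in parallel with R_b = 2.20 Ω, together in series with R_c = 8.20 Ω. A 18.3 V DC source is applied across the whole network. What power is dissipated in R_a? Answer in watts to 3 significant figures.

Combine R_a and R_b into their parallel equivalent first, reducing the network to two series resistors.
R_p = (15.0×2.20)/(15.0+2.20) = 1.919 Ω
R_total = R_p + 8.20 = 1.919 + 8.20 = 10.12 Ω
I = V / R_total = 18.3 / 10.12 = 1.809 A
Voltage across the parallel pair: V_p = I × R_p = 1.809 × 1.919 = 3.470 V
R_a has V_p across it, so P = V_p²/R_a.
P_R_a = (3.470)² / 15.0 = 0.8027 W

0.803 W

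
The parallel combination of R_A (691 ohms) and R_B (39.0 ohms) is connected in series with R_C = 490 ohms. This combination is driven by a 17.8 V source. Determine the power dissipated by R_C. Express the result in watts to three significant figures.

0.559 W

Combine R_A and R_B into their parallel equivalent first, reducing the network to two series resistors.
R_p = (691×39.0)/(691+39.0) = 36.92 Ω
R_total = R_p + 490 = 36.92 + 490 = 526.9 Ω
I = V / R_total = 17.8 / 526.9 = 0.03378 A
R_C carries the full series current, so P = I²R.
P_R_C = (0.03378)² × 490 = 0.5592 W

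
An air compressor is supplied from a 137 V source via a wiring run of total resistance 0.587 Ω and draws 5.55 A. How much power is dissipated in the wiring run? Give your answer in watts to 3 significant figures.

18.1 W

The wiring run and load are in series, so the same current flows in both; the loss is I²R_line.
The wiring run carries the full 5.55 A.
P_line = I² R_line = (5.550)² × 0.587 = 18.08 W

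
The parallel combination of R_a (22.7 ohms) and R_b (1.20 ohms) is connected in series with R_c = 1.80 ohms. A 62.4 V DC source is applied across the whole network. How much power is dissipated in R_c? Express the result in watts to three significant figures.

Combine R_a and R_b into their parallel equivalent first, reducing the network to two series resistors.
R_p = (22.7×1.20)/(22.7+1.20) = 1.140 Ω
R_total = R_p + 1.80 = 1.140 + 1.80 = 2.940 Ω
I = V / R_total = 62.4 / 2.940 = 21.23 A
All the supply current flows through R_c; use P = I²R_c.
P_R_c = (21.23)² × 1.80 = 811.0 W

811 W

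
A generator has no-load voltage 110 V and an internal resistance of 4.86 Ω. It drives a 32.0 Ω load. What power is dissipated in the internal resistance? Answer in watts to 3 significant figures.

43.3 W

The source's internal resistance is just another series element carrying I; its dissipation is I²r.
I = ε / (r + R) = 110 / (4.86 + 32.0) = 2.984 A
P_int = I² r = (2.984)² × 4.86 = 43.28 W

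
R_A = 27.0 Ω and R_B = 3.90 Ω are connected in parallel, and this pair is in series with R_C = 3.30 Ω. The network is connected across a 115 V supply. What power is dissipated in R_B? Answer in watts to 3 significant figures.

875 W

Reduce the parallel combination to a single R_p; the circuit then becomes R_p in series with the remaining resistor.
R_p = (27.0×3.90)/(27.0+3.90) = 3.408 Ω
R_total = R_p + 3.30 = 3.408 + 3.30 = 6.708 Ω
I = V / R_total = 115 / 6.708 = 17.14 A
Voltage across the parallel pair: V_p = I × R_p = 17.14 × 3.408 = 58.42 V
R_B sits across V_p; its power is V_p²/R.
P_R_B = (58.42)² / 3.90 = 875.2 W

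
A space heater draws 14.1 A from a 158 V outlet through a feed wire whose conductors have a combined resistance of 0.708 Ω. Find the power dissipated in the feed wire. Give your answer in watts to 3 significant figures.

The feed wire is a series resistance carrying the load current; its dissipation is I²R_line.
The feed wire carries the full 14.1 A.
P_line = I² R_line = (14.10)² × 0.708 = 140.8 W

141 W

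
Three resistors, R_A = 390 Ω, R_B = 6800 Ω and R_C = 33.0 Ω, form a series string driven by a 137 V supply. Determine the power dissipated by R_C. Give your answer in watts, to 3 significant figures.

In a series string the same current flows through every resistor — find that current, then P = I²R for the one we want.
R_total = 390 + 6800 + 33.0 = 7223 Ω
I = V / R_total = 137 / 7223 = 0.01897 A
P_R_C = I² × R_C = (0.01897)² × 33.0 = 0.01187 W

0.0119 W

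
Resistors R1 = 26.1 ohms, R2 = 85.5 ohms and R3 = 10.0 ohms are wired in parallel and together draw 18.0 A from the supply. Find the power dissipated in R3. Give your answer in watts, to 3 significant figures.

We need the common branch voltage; get it from I_total × R_eq, then P = V²/R for the branch.
1/R_eq = 1/26.1 + 1/85.5 + 1/10.0 ⇒ R_eq = 6.666 Ω
V = I_total × R_eq = 18.00 × 6.666 = 120.0 V
P_R3 = V² / R3 = (120.0)² / 10.0 = 1440 W

1440 W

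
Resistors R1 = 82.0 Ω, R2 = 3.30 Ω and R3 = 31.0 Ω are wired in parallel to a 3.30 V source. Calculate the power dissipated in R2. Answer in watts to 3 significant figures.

The supply voltage appears across each parallel branch — just use P = V²/R2.
P_R2 = V² / R2 = (3.30)² / 3.30 Ω = 3.300 W

3.30 W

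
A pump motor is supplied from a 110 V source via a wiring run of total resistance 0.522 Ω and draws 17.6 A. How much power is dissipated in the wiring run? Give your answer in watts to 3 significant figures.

Line loss is just I²R for the cable — we know both I and R_line directly.
The wiring run carries the full 17.6 A.
P_line = I² R_line = (17.60)² × 0.522 = 161.7 W

162 W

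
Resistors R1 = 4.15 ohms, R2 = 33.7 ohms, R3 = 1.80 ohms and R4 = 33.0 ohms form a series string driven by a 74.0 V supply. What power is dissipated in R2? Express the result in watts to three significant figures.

35.0 W

Every series element carries the same I. Get I from the total resistance, then P = I² × R2.
R_total = 4.15 + 33.7 + 1.80 + 33.0 = 72.65 Ω
I = V / R_total = 74.0 / 72.65 = 1.019 A
P_R2 = I² × R2 = (1.019)² × 33.7 = 34.96 W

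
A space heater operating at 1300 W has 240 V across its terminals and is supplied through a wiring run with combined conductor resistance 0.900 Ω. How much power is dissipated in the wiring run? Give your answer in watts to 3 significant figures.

Line loss is just I²R for the cable — we know both I and R_line directly.
I = P / V = 1300 / 240 = 5.417 A through the wiring run.
P_line = I² R_line = (5.417)² × 0.900 = 26.41 W

26.4 W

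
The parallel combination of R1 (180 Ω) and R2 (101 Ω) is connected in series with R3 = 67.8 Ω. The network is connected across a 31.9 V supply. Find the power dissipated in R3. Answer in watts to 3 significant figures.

3.93 W

Collapse the R1‖R2 pair into one equivalent R_p; then R_p and R3 form a series string.
R_p = (180×101)/(180+101) = 64.70 Ω
R_total = R_p + 67.8 = 64.70 + 67.8 = 132.5 Ω
I = V / R_total = 31.9 / 132.5 = 0.2408 A
All the supply current flows through R3; use P = I²R3.
P_R3 = (0.2408)² × 67.8 = 3.930 W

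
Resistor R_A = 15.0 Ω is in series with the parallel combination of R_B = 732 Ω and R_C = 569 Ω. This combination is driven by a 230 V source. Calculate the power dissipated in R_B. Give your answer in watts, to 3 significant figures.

65.9 W

Replace R_B and R_C with their parallel equivalent so the circuit becomes R_A in series with R_p.
R_p = (732×569)/(732+569) = 320.1 Ω
R_total = 15.0 + 320.1 = 335.1 Ω
I = V / R_total = 230 / 335.1 = 0.6863 A
Voltage across the parallel pair: V_p = I × R_p = 0.6863 × 320.1 = 219.7 V
With V_p across R_B, its power is V_p²/R_B.
P_R_B = (219.7)² / 732 = 65.94 W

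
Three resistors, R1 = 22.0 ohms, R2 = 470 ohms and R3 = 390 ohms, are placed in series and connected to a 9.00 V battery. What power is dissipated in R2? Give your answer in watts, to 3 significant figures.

0.0489 W

Every series element carries the same I. Get I from the total resistance, then P = I² × R2.
R_total = 22.0 + 470 + 390 = 882.0 Ω
I = V / R_total = 9.00 / 882.0 = 0.01020 A
P_R2 = I² × R2 = (0.01020)² × 470 = 0.04894 W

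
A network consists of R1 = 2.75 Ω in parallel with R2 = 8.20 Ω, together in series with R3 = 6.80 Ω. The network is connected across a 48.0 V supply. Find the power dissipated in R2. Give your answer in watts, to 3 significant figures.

15.2 W

Collapse the R1‖R2 pair into one equivalent R_p; then R_p and R3 form a series string.
R_p = (2.75×8.20)/(2.75+8.20) = 2.059 Ω
R_total = R_p + 6.80 = 2.059 + 6.80 = 8.859 Ω
I = V / R_total = 48.0 / 8.859 = 5.418 A
Voltage across the parallel pair: V_p = I × R_p = 5.418 × 2.059 = 11.16 V
R2 has V_p across it, so P = V_p²/R2.
P_R2 = (11.16)² / 8.20 = 15.18 W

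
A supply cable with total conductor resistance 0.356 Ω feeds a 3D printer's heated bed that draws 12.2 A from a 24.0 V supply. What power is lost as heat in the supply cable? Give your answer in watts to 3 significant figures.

53.0 W

The supply cable and load are in series, so the same current flows in both; the loss is I²R_line.
The supply cable carries the full 12.2 A.
P_line = I² R_line = (12.20)² × 0.356 = 52.99 W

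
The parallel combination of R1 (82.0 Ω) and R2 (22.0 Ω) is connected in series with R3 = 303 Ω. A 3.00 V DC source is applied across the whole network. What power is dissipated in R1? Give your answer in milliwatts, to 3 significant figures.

0.322 mW

Collapse the R1‖R2 pair into one equivalent R_p; then R_p and R3 form a series string.
R_p = (82.0×22.0)/(82.0+22.0) = 17.35 Ω
R_total = R_p + 303 = 17.35 + 303 = 320.3 Ω
I = V / R_total = 3.00 / 320.3 = 0.009365 A
Voltage across the parallel pair: V_p = I × R_p = 0.009365 × 17.35 = 0.1624 V
R1 sits across V_p; its power is V_p²/R.
P_R1 = (0.1624)² / 82.0 = 0.0003218 W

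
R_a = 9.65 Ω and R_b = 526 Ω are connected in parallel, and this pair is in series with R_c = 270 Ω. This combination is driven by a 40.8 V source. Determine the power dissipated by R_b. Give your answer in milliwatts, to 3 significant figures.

Reduce the parallel combination to a single R_p; the circuit then becomes R_p in series with the remaining resistor.
R_p = (9.65×526)/(9.65+526) = 9.476 Ω
R_total = R_p + 270 = 9.476 + 270 = 279.5 Ω
I = V / R_total = 40.8 / 279.5 = 0.1460 A
Voltage across the parallel pair: V_p = I × R_p = 0.1460 × 9.476 = 1.383 V
Use P = V²/R for R_b with V = V_p.
P_R_b = (1.383)² / 526 = 0.003638 W

3.64 mW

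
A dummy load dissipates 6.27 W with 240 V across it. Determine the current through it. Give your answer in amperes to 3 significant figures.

From P = V I = I²R = V²/R, with the two given quantities we get I = P / V.
I = 6.27 / 240 = 0.02612 A

0.0261 A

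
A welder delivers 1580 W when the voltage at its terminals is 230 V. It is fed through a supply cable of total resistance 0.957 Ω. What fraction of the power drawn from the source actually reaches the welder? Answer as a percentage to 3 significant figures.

I = P / V = 1580 / 230 = 6.870 A through the supply cable.
P_line = I² R_line = (6.870)² × 0.957 = 45.16 W
P_source = P_load + P_line = 1580 + 45.16 = 1625 W
η = P_load / P_source = 1580 / 1625 = 0.9722

97.2 %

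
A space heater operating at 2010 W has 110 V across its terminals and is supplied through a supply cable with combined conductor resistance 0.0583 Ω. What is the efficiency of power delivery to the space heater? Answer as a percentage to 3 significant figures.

I = P / V = 2010 / 110 = 18.27 A through the supply cable.
P_line = I² R_line = (18.27)² × 0.0583 = 19.47 W
P_source = P_load + P_line = 2010 + 19.47 = 2029 W
η = P_load / P_source = 2010 / 2029 = 0.9904

99.0 %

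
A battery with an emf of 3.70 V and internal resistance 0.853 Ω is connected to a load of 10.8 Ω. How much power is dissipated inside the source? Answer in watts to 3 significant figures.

0.0860 W

Internal loss is I²r, with I set by the total series resistance r+R.
I = ε / (r + R) = 3.70 / (0.853 + 10.8) = 0.3175 A
P_int = I² r = (0.3175)² × 0.853 = 0.08600 W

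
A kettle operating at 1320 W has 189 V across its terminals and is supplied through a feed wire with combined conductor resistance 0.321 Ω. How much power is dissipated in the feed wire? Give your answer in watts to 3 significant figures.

Only the current and the line resistance are needed for the I²R loss.
I = P / V = 1320 / 189 = 6.984 A through the feed wire.
P_line = I² R_line = (6.984)² × 0.321 = 15.66 W

15.7 W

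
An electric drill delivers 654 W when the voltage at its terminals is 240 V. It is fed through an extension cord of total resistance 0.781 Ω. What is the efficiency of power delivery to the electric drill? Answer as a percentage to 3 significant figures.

99.1 %

I = P / V = 654 / 240 = 2.725 A through the extension cord.
P_line = I² R_line = (2.725)² × 0.781 = 5.799 W
P_source = P_load + P_line = 654.0 + 5.799 = 659.8 W
η = P_load / P_source = 654.0 / 659.8 = 0.9912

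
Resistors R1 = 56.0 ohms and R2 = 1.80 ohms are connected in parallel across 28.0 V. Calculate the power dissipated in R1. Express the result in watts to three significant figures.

14.0 W

Every branch has 28.0 V across it, so for R1 the power is simply V²/R.
P_R1 = V² / R1 = (28.0)² / 56.0 Ω = 14.00 W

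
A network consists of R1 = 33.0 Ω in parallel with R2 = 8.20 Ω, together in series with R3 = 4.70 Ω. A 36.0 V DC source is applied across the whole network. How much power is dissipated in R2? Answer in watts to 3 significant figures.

Reduce the parallel combination to a single R_p; the circuit then becomes R_p in series with the remaining resistor.
R_p = (33.0×8.20)/(33.0+8.20) = 6.568 Ω
R_total = R_p + 4.70 = 6.568 + 4.70 = 11.27 Ω
I = V / R_total = 36.0 / 11.27 = 3.195 A
Voltage across the parallel pair: V_p = I × R_p = 3.195 × 6.568 = 20.98 V
R2 has V_p across it, so P = V_p²/R2.
P_R2 = (20.98)² / 8.20 = 53.70 W

53.7 W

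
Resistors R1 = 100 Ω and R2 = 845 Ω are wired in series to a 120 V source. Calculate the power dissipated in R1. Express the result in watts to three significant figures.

Since the resistors are in series they all carry the loop current I = V/R_total; the power in any one is I²R.
R_total = 100 + 845 = 945.0 Ω
I = V / R_total = 120 / 945.0 = 0.1270 A
P_R1 = I² × R1 = (0.1270)² × 100 = 1.612 W

1.61 W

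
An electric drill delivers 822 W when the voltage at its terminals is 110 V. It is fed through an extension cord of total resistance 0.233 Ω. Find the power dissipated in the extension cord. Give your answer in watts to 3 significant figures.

Line loss is just I²R for the cable — we know both I and R_line directly.
I = P / V = 822 / 110 = 7.473 A through the extension cord.
P_line = I² R_line = (7.473)² × 0.233 = 13.01 W

13.0 W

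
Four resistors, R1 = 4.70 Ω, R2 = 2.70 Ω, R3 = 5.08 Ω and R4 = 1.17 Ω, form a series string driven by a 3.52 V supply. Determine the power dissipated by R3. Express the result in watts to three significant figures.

0.338 W

Series elements share the same current, so find I first, then use P = I²R.
R_total = 4.70 + 2.70 + 5.08 + 1.17 = 13.65 Ω
I = V / R_total = 3.52 / 13.65 = 0.2579 A
P_R3 = I² × R3 = (0.2579)² × 5.08 = 0.3378 W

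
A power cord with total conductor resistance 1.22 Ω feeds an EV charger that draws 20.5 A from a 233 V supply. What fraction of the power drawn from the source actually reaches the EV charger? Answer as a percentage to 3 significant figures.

The power cord carries the full 20.5 A.
P_line = I² R_line = (20.50)² × 1.22 = 512.7 W
P_source = V I = 233 × 20.50 = 4776 W; P_load = 4264 W
η = P_load / P_source = 4264 / 4776 = 0.8927

89.3 %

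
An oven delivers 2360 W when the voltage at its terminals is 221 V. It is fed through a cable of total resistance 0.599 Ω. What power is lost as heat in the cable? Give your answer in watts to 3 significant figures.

The cable is a series resistance carrying the load current; its dissipation is I²R_line.
I = P / V = 2360 / 221 = 10.68 A through the cable.
P_line = I² R_line = (10.68)² × 0.599 = 68.31 W

68.3 W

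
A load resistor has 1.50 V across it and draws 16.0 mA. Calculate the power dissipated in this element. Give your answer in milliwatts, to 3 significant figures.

24.0 mW

With V and I both given, power follows immediately from P = V I.
P = 1.50 V × 0.01600 A = 0.02400 W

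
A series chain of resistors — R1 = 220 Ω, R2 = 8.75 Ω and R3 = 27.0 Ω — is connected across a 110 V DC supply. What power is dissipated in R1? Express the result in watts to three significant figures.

The current is common to all series resistors; compute it, then apply P = I²R for the target.
R_total = 220 + 8.75 + 27.0 = 255.8 Ω
I = V / R_total = 110 / 255.8 = 0.4301 A
P_R1 = I² × R1 = (0.4301)² × 220 = 40.70 W

40.7 W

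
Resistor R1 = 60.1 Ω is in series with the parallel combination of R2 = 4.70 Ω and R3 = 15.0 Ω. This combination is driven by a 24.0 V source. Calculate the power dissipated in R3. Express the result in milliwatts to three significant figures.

Collapse R2‖R3 to a single equivalent, reducing the network to two series elements.
R_p = (4.70×15.0)/(4.70+15.0) = 3.579 Ω
R_total = 60.1 + 3.579 = 63.68 Ω
I = V / R_total = 24.0 / 63.68 = 0.3769 A
Voltage across the parallel pair: V_p = I × R_p = 0.3769 × 3.579 = 1.349 V
R3 sees V_p directly, so P = V_p² / R3.
P_R3 = (1.349)² / 15.0 = 0.1213 W

121 mW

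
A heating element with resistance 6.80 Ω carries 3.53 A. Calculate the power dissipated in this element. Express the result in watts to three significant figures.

Knowing I and R, the power is just I²R — no need to find V first.
P = (3.530 A)² × 6.80 Ω = 84.73 W

84.7 W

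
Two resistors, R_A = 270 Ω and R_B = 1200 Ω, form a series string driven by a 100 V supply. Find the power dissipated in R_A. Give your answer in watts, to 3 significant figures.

The current is common to all series resistors; compute it, then apply P = I²R for the target.
R_total = 270 + 1200 = 1470 Ω
I = V / R_total = 100 / 1470 = 0.06803 A
P_R_A = I² × R_A = (0.06803)² × 270 = 1.249 W

1.25 W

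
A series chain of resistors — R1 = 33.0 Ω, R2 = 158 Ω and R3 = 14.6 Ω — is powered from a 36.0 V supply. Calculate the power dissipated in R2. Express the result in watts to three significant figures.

4.84 W

In a series string the same current flows through every resistor — find that current, then P = I²R for the one we want.
R_total = 33.0 + 158 + 14.6 = 205.6 Ω
I = V / R_total = 36.0 / 205.6 = 0.1751 A
P_R2 = I² × R2 = (0.1751)² × 158 = 4.844 W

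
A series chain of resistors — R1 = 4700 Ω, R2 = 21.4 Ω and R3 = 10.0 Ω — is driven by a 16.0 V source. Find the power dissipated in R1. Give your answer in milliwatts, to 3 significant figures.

Every series element carries the same I. Get I from the total resistance, then P = I² × R1.
R_total = 4700 + 21.4 + 10.0 = 4731 Ω
I = V / R_total = 16.0 / 4731 = 0.003382 A
P_R1 = I² × R1 = (0.003382)² × 4700 = 0.05375 W

53.7 mW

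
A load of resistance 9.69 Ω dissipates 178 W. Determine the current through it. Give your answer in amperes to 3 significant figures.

Inverting the appropriate power form: I = √(P / R).
I = √(178 / 9.69) = 4.286 A

4.29 A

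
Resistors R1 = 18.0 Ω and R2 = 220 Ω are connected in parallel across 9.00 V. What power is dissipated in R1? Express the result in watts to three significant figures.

Each parallel branch sees the full supply voltage, so P = V²/R applies directly to the target branch.
P_R1 = V² / R1 = (9.00)² / 18.0 Ω = 4.500 W

4.50 W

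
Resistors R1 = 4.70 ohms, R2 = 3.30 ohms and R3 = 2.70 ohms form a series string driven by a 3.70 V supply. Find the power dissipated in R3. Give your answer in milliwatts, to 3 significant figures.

323 mW

In a series string the same current flows through every resistor — find that current, then P = I²R for the one we want.
R_total = 4.70 + 3.30 + 2.70 = 10.70 Ω
I = V / R_total = 3.70 / 10.70 = 0.3458 A
P_R3 = I² × R3 = (0.3458)² × 2.70 = 0.3228 W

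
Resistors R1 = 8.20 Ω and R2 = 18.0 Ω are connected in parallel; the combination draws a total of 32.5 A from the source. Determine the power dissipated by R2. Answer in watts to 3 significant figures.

We need the common branch voltage; get it from I_total × R_eq, then P = V²/R for the branch.
1/R_eq = 1/8.20 + 1/18.0 ⇒ R_eq = 5.634 Ω
V = I_total × R_eq = 32.50 × 5.634 = 183.1 V
P_R2 = V² / R2 = (183.1)² / 18.0 = 1862 W

1860 W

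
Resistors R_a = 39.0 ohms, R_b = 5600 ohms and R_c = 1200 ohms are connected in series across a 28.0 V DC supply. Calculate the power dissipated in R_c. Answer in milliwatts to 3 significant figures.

20.1 mW

Series elements share the same current, so find I first, then use P = I²R.
R_total = 39.0 + 5600 + 1200 = 6839 Ω
I = V / R_total = 28.0 / 6839 = 0.004094 A
P_R_c = I² × R_c = (0.004094)² × 1200 = 0.02011 W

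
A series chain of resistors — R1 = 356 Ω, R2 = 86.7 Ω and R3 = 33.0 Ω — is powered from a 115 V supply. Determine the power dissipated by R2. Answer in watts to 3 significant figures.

5.07 W

Series elements share the same current, so find I first, then use P = I²R.
R_total = 356 + 86.7 + 33.0 = 475.7 Ω
I = V / R_total = 115 / 475.7 = 0.2417 A
P_R2 = I² × R2 = (0.2417)² × 86.7 = 5.067 W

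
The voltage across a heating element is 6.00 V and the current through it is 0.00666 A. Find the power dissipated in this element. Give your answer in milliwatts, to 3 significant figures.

Since both terminal voltage and current are stated, P = V I gives the power in one step.
P = 6.00 V × 0.006660 A = 0.03996 W

40.0 mW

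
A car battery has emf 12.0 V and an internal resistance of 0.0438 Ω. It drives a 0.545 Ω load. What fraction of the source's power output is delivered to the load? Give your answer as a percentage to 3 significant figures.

The source delivers εI, of which I²R reaches the load and I²r is lost; since I is common, η = R/(R+r).
η = R / (R + r) = 0.545 / (0.545 + 0.0438) = 0.9256

92.6 %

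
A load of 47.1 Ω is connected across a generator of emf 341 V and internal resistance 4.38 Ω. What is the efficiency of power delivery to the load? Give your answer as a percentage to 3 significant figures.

91.5 %

Efficiency is P_load / P_total. With a series r and R sharing the same I, P = I²R for each, so η = R/(R+r).
η = R / (R + r) = 47.1 / (47.1 + 4.38) = 0.9149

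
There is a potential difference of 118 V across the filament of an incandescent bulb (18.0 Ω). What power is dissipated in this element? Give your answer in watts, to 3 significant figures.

774 W

V and R are stated; P = V²/R avoids computing the current.
P = (118 V)² / 18.0 Ω = 773.6 W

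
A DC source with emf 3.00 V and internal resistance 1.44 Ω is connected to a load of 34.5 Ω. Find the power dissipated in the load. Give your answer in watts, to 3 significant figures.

Find the circuit current first, then P = I²R for the load (series elements share I).
I = ε / (r + R) = 3.00 / (1.44 + 34.5) = 0.08347 A
P_load = I² R = (0.08347)² × 34.5 = 0.2404 W

0.240 W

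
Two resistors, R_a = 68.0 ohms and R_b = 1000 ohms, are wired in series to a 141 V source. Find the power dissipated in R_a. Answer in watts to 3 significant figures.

1.19 W

The current is common to all series resistors; compute it, then apply P = I²R for the target.
R_total = 68.0 + 1000 = 1068 Ω
I = V / R_total = 141 / 1068 = 0.1320 A
P_R_a = I² × R_a = (0.1320)² × 68.0 = 1.185 W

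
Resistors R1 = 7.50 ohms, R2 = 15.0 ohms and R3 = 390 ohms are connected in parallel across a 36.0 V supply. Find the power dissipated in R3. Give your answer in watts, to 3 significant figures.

3.32 W

Every branch has 36.0 V across it, so for R3 the power is simply V²/R.
P_R3 = V² / R3 = (36.0)² / 390 Ω = 3.323 W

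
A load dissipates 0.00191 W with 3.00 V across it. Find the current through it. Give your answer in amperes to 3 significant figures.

From P = V I = I²R = V²/R, with the two given quantities we get I = P / V.
I = 0.00191 / 3.00 = 0.0006367 A

0.000637 A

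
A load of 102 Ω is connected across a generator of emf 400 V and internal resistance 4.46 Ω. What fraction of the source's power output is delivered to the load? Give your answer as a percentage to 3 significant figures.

95.8 %

The source delivers εI, of which I²R reaches the load and I²r is lost; since I is common, η = R/(R+r).
η = R / (R + r) = 102 / (102 + 4.46) = 0.9581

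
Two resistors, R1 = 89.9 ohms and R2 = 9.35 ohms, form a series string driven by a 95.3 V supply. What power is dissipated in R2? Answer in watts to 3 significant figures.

8.62 W

In a series string the same current flows through every resistor — find that current, then P = I²R for the one we want.
R_total = 89.9 + 9.35 = 99.25 Ω
I = V / R_total = 95.3 / 99.25 = 0.9602 A
P_R2 = I² × R2 = (0.9602)² × 9.35 = 8.621 W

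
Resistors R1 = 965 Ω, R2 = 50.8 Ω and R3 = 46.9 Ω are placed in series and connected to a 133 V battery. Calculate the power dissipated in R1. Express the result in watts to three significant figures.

Series elements share the same current, so find I first, then use P = I²R.
R_total = 965 + 50.8 + 46.9 = 1063 Ω
I = V / R_total = 133 / 1063 = 0.1252 A
P_R1 = I² × R1 = (0.1252)² × 965 = 15.12 W

15.1 W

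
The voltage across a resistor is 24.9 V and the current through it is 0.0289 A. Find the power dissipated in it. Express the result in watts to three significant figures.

Both the voltage across and the current through the element are known, so P = V I applies directly.
P = 24.9 V × 0.02890 A = 0.7196 W

0.720 W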